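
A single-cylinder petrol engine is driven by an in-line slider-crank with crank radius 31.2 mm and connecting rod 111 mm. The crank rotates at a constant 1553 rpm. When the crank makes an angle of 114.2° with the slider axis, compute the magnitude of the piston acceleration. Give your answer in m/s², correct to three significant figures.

ω = 2π·1553/60 = 162.6 rad/s
x(θ) = r cosθ + √(L² − r² sin²θ); with ω constant, a = ω²·d²x/dθ².
d²x/dθ² = −r cosθ − r²(cos2θ)/√u − r⁴ sin²2θ/(4u^{3/2}),  u = L² − r² sin²θ = 0.0115111 m².
Substituting r = 0.0312 m, L = 0.111 m, θ = 114.2°: d²x/dθ² = +0.018706 m.
a = ω²·d²x/dθ² = (162.6)²·(+0.018706) = +494.75 m/s²;  |a| = 494.75 m/s².

495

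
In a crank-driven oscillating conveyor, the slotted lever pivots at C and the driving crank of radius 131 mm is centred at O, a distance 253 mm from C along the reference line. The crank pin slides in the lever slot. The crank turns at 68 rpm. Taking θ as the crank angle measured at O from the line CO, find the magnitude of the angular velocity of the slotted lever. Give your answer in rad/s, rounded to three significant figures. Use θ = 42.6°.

ω = 7.121 rad/s (from 68 rpm).
Crank pin A relative to C: A = (d + r cosθ, r sinθ); lever angle φ = atan2(r sinθ, d + r cosθ).
Differentiating tanφ: φ̇ = rω(d cosθ + r)/(d² + r² + 2dr cosθ).
d² + r² + 2dr cosθ = |CA|² = 0.129963 m²;  d cosθ + r = +0.31723 m.
|ω_lever| = |0.131·7.121·+0.31723| / 0.129963 = 2.277 rad/s.

2.28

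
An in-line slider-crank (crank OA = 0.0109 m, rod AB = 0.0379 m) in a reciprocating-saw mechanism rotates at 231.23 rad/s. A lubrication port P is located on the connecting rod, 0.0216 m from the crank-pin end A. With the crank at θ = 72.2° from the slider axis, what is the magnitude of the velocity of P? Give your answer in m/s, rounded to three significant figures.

ω = 231.2 rad/s.  Crank-pin speed |V_A| = rω = 2.5204 m/s, perpendicular to OA.
Rod angle: sinφ = −(r/L) sinθ ⇒ φ = -15.892°; ω_rod = −rω cosθ/√(L²−r²sin²θ) = -21.137 rad/s.
V_P = V_A + ω_rod × AP, with AP = 0.0216 m along the rod.
Components: V_Px = −rω sinθ − a·ω_rod·sinφ = -2.5248 m/s;  V_Py = rω cosθ + a·ω_rod·cosφ = +0.33137 m/s.
|V_P| = √(V_Px² + V_Py²) = 2.5464 m/s.

2.55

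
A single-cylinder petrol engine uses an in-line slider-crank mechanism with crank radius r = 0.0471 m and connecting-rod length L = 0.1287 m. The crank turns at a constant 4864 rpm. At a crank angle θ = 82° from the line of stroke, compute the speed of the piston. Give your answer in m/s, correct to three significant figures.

25.1

ω = 2π·4864/60 = 509.4 rad/s
For an in-line slider-crank, x = r cosθ + √(L² − r² sin²θ), so v = −rω sinθ·[1 + r cosθ/√(L² − r² sin²θ)].
With r = 0.0471 m, L = 0.1287 m, θ = 82°: √(L² − r² sin²θ) = 0.11995 m.
v = −0.0471·509.4·0.99027·[1 + 0.0471·0.13917/0.11995] = -25.056 m/s.
|v| = 25.056 m/s.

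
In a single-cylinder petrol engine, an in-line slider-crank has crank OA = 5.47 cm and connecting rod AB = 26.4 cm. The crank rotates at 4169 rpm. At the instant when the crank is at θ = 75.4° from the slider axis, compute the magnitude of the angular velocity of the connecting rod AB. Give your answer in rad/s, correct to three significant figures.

23.3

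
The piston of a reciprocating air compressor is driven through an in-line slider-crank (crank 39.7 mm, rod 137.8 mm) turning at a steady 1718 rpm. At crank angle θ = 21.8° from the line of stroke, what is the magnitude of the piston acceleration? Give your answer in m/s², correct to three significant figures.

1470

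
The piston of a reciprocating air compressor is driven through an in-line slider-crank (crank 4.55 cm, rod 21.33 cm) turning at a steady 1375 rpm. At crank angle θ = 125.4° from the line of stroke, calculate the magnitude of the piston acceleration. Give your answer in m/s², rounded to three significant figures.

612

ω = 2π·1375/60 = 144 rad/s
x(θ) = r cosθ + √(L² − r² sin²θ); with ω constant, a = ω²·d²x/dθ².
d²x/dθ² = −r cosθ − r²(cos2θ)/√u − r⁴ sin²2θ/(4u^{3/2}),  u = L² − r² sin²θ = 0.0441213 m².
Substituting r = 0.0455 m, L = 0.2133 m, θ = 125.4°: d²x/dθ² = +0.029495 m.
a = ω²·d²x/dθ² = (144)²·(+0.029495) = +611.53 m/s²;  |a| = 611.53 m/s².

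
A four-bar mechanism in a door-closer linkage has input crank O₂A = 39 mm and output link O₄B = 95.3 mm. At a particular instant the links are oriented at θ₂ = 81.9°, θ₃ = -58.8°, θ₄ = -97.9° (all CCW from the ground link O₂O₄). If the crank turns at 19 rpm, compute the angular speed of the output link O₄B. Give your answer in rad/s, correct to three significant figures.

ω₂ = 1.99 rad/s (from 19 rpm).
Differentiating the loop-closure r₂e^{iθ₂}+r₃e^{iθ₃}=r₁+r₄e^{iθ₄} gives r₂ω₂e^{iθ₂}+r₃ω₃e^{iθ₃}=r₄ω₄e^{iθ₄}.
Eliminating the other unknown: ω₄ = r₂ω₂ sin(θ₂−θ₃) / [r₄ sin(θ₄−θ₃)].
Numerator sine = +0.63338; denominator sine = -0.63068.
Result = 0.039·1.99·(+0.63338) / (0.0953·(-0.63068)) = -0.81774 rad/s; magnitude 0.81774 rad/s.

0.818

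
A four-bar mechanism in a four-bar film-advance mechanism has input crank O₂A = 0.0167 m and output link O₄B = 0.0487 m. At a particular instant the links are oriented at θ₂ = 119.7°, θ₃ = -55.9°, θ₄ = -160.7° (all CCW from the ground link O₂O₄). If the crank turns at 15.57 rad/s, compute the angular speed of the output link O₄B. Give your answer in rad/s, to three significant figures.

ω₂ = 15.57 rad/s
Differentiating the loop-closure r₂e^{iθ₂}+r₃e^{iθ₃}=r₁+r₄e^{iθ₄} gives r₂ω₂e^{iθ₂}+r₃ω₃e^{iθ₃}=r₄ω₄e^{iθ₄}.
Eliminating the other unknown: ω₄ = r₂ω₂ sin(θ₂−θ₃) / [r₄ sin(θ₄−θ₃)].
Numerator sine = +0.07672; denominator sine = -0.96682.
Result = 0.0167·15.57·(+0.07672) / (0.0487·(-0.96682)) = -0.42367 rad/s; magnitude 0.42367 rad/s.

0.424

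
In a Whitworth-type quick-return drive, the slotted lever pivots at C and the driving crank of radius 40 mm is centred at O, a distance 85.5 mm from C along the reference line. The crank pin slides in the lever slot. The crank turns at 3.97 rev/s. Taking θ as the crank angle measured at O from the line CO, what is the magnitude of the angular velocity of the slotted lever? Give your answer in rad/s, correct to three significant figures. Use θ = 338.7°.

7.81

ω = 24.94 rad/s (from 3.97 rev/s).
Crank pin A relative to C: A = (d + r cosθ, r sinθ); lever angle φ = atan2(r sinθ, d + r cosθ).
Differentiating tanφ: φ̇ = rω(d cosθ + r)/(d² + r² + 2dr cosθ).
d² + r² + 2dr cosθ = |CA|² = 0.015283 m²;  d cosθ + r = +0.11966 m.
|ω_lever| = |0.04·24.94·+0.11966| / 0.015283 = 7.8121 rad/s.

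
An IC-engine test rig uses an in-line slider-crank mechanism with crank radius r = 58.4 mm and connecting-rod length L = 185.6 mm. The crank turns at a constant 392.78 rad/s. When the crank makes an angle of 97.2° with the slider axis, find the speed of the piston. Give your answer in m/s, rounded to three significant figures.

ω = 392.8 rad/s
For an in-line slider-crank, x = r cosθ + √(L² − r² sin²θ), so v = −rω sinθ·[1 + r cosθ/√(L² − r² sin²θ)].
With r = 0.0584 m, L = 0.1856 m, θ = 97.2°: √(L² − r² sin²θ) = 0.17632 m.
v = −0.0584·392.8·0.99211·[1 + 0.0584·-0.12533/0.17632] = -21.813 m/s.
|v| = 21.813 m/s.

21.8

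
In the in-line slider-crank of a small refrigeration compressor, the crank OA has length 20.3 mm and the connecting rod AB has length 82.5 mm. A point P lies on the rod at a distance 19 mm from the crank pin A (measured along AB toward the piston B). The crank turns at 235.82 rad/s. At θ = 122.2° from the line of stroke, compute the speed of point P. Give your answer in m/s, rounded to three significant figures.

4.39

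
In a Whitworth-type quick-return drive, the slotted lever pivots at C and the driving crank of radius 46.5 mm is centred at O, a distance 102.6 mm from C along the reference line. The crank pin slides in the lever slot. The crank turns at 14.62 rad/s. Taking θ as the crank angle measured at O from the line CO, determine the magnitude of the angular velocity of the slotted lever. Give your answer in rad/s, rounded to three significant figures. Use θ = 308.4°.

4.03

ω = 14.62 rad/s
Crank pin A relative to C: A = (d + r cosθ, r sinθ); lever angle φ = atan2(r sinθ, d + r cosθ).
Differentiating tanφ: φ̇ = rω(d cosθ + r)/(d² + r² + 2dr cosθ).
d² + r² + 2dr cosθ = |CA|² = 0.0186159 m²;  d cosθ + r = +0.11023 m.
|ω_lever| = |0.0465·14.62·+0.11023| / 0.0186159 = 4.0255 rad/s.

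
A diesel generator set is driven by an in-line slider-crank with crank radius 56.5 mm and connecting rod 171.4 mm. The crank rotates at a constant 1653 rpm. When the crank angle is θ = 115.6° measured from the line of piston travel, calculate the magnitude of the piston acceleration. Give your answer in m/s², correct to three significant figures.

ω = 2π·1653/60 = 173.1 rad/s
x(θ) = r cosθ + √(L² − r² sin²θ); with ω constant, a = ω²·d²x/dθ².
d²x/dθ² = −r cosθ − r²(cos2θ)/√u − r⁴ sin²2θ/(4u^{3/2}),  u = L² − r² sin²θ = 0.0267817 m².
Substituting r = 0.0565 m, L = 0.1714 m, θ = 115.6°: d²x/dθ² = +0.036283 m.
a = ω²·d²x/dθ² = (173.1)²·(+0.036283) = +1087.2 m/s²;  |a| = 1087.2 m/s².

1090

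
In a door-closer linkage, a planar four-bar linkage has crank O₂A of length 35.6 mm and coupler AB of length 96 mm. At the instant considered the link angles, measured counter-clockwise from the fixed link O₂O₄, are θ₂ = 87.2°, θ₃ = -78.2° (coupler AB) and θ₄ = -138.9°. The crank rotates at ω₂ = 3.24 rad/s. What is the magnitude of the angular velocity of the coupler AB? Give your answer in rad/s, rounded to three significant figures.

ω₂ = 3.24 rad/s
Differentiating the loop-closure r₂e^{iθ₂}+r₃e^{iθ₃}=r₁+r₄e^{iθ₄} gives r₂ω₂e^{iθ₂}+r₃ω₃e^{iθ₃}=r₄ω₄e^{iθ₄}.
Eliminating the other unknown: ω₃ = r₂ω₂ sin(θ₄−θ₂) / [r₃ sin(θ₃−θ₄)].
Numerator sine = +0.72055; denominator sine = +0.87207.
Result = 0.0356·3.24·(+0.72055) / (0.096·(+0.87207)) = +0.99274 rad/s; magnitude 0.99274 rad/s.

0.993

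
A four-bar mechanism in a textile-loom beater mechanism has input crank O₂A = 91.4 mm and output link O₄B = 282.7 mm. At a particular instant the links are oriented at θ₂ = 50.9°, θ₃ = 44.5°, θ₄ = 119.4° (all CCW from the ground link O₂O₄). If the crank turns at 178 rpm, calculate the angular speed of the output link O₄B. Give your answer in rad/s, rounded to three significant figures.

0.696

ω₂ = 18.64 rad/s (from 178 rpm).
Differentiating the loop-closure r₂e^{iθ₂}+r₃e^{iθ₃}=r₁+r₄e^{iθ₄} gives r₂ω₂e^{iθ₂}+r₃ω₃e^{iθ₃}=r₄ω₄e^{iθ₄}.
Eliminating the other unknown: ω₄ = r₂ω₂ sin(θ₂−θ₃) / [r₄ sin(θ₄−θ₃)].
Numerator sine = +0.11147; denominator sine = +0.96547.
Result = 0.0914·18.64·(+0.11147) / (0.2827·(+0.96547)) = +0.6958 rad/s; magnitude 0.6958 rad/s.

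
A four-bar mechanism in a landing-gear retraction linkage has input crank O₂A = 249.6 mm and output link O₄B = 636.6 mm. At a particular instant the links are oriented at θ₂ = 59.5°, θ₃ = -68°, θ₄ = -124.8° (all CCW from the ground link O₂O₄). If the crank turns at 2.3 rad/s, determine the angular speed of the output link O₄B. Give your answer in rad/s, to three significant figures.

0.855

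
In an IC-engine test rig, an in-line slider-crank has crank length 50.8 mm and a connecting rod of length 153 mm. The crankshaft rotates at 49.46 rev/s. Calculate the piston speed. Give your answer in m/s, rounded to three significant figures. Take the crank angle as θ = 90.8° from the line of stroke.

15.7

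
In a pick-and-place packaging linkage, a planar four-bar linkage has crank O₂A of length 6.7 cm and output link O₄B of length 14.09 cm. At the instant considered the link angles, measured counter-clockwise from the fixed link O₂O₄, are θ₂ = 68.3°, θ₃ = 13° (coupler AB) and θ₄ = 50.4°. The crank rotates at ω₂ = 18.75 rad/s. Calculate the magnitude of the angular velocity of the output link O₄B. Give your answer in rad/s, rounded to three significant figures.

ω₂ = 18.75 rad/s
Differentiating the loop-closure r₂e^{iθ₂}+r₃e^{iθ₃}=r₁+r₄e^{iθ₄} gives r₂ω₂e^{iθ₂}+r₃ω₃e^{iθ₃}=r₄ω₄e^{iθ₄}.
Eliminating the other unknown: ω₄ = r₂ω₂ sin(θ₂−θ₃) / [r₄ sin(θ₄−θ₃)].
Numerator sine = +0.82214; denominator sine = +0.60738.
Result = 0.067·18.75·(+0.82214) / (0.1409·(+0.60738)) = +12.069 rad/s; magnitude 12.069 rad/s.

12.1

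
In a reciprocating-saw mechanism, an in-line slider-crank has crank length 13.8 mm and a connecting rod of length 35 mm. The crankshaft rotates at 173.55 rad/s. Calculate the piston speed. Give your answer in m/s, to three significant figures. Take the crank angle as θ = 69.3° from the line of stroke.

2.58

ω = 173.6 rad/s
For an in-line slider-crank, x = r cosθ + √(L² − r² sin²θ), so v = −rω sinθ·[1 + r cosθ/√(L² − r² sin²θ)].
With r = 0.0138 m, L = 0.035 m, θ = 69.3°: √(L² − r² sin²θ) = 0.032532 m.
v = −0.0138·173.6·0.93544·[1 + 0.0138·0.35347/0.032532] = -2.5763 m/s.
|v| = 2.5763 m/s.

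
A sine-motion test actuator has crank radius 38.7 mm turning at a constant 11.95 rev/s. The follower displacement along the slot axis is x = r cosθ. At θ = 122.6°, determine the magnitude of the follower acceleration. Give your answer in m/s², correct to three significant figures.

118

ω = 75.08 rad/s (from 11.95 rev/s).
x = r cosθ ⇒ ẍ = −rω² cosθ (ω constant).
|a| = rω²|cosθ| = 0.0387·(75.08)²·|cos 122.6°| = 117.55 m/s².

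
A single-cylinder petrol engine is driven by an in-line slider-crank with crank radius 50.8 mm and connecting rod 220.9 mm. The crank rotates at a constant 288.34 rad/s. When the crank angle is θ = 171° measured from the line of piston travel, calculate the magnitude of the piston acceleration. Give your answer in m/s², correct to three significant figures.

ω = 288.3 rad/s
x(θ) = r cosθ + √(L² − r² sin²θ); with ω constant, a = ω²·d²x/dθ².
d²x/dθ² = −r cosθ − r²(cos2θ)/√u − r⁴ sin²2θ/(4u^{3/2}),  u = L² − r² sin²θ = 0.0487337 m².
Substituting r = 0.0508 m, L = 0.2209 m, θ = 171°: d²x/dθ² = +0.039042 m.
a = ω²·d²x/dθ² = (288.3)²·(+0.039042) = +3245.9 m/s²;  |a| = 3245.9 m/s².

3250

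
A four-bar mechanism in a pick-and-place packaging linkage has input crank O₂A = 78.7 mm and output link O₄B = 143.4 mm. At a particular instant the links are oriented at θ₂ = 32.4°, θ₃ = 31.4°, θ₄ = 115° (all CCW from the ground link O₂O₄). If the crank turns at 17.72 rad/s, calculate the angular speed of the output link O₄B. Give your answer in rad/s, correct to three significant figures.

ω₂ = 17.72 rad/s
Differentiating the loop-closure r₂e^{iθ₂}+r₃e^{iθ₃}=r₁+r₄e^{iθ₄} gives r₂ω₂e^{iθ₂}+r₃ω₃e^{iθ₃}=r₄ω₄e^{iθ₄}.
Eliminating the other unknown: ω₄ = r₂ω₂ sin(θ₂−θ₃) / [r₄ sin(θ₄−θ₃)].
Numerator sine = +0.01745; denominator sine = +0.99377.
Result = 0.0787·17.72·(+0.01745) / (0.1434·(+0.99377)) = +0.17079 rad/s; magnitude 0.17079 rad/s.

0.171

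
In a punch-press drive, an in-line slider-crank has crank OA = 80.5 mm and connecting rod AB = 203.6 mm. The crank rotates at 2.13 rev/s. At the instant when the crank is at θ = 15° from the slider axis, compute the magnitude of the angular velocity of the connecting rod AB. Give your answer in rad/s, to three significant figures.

5.14

ω = 13.38 rad/s (converted from 2.13 rev/s).
The rod makes angle φ with the slider axis where L sinφ = r sinθ; differentiating, L cosφ·φ̇ = r ω cosθ.
L cosφ = √(L² − r² sin²θ) = 0.20253 m.
|ω_rod| = r ω |cosθ| / √(L² − r² sin²θ) = 0.0805·13.38·0.96593/0.20253 = 5.1382 rad/s.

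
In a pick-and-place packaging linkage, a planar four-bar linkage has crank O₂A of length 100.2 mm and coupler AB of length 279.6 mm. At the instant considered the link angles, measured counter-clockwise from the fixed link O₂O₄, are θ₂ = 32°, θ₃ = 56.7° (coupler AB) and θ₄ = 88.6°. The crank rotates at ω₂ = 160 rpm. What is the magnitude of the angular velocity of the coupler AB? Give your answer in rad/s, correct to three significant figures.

9.49

ω₂ = 16.76 rad/s (from 160 rpm).
Differentiating the loop-closure r₂e^{iθ₂}+r₃e^{iθ₃}=r₁+r₄e^{iθ₄} gives r₂ω₂e^{iθ₂}+r₃ω₃e^{iθ₃}=r₄ω₄e^{iθ₄}.
Eliminating the other unknown: ω₃ = r₂ω₂ sin(θ₄−θ₂) / [r₃ sin(θ₃−θ₄)].
Numerator sine = +0.83485; denominator sine = -0.52844.
Result = 0.1002·16.76·(+0.83485) / (0.2796·(-0.52844)) = -9.4862 rad/s; magnitude 9.4862 rad/s.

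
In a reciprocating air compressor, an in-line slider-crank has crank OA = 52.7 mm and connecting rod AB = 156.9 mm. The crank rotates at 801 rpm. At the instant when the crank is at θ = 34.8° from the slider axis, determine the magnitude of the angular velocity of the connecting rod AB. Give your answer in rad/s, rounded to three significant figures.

ω = 83.88 rad/s (converted from 801 rpm).
The rod makes angle φ with the slider axis where L sinφ = r sinθ; differentiating, L cosφ·φ̇ = r ω cosθ.
L cosφ = √(L² − r² sin²θ) = 0.15399 m.
|ω_rod| = r ω |cosθ| / √(L² − r² sin²θ) = 0.0527·83.88·0.82115/0.15399 = 23.572 rad/s.

23.6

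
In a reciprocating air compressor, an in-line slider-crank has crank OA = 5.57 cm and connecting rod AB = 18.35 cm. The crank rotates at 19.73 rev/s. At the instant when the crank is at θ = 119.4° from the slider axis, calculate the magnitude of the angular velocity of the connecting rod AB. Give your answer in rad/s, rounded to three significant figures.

19.2

ω = 124 rad/s (converted from 19.73 rev/s).
The rod makes angle φ with the slider axis where L sinφ = r sinθ; differentiating, L cosφ·φ̇ = r ω cosθ.
L cosφ = √(L² − r² sin²θ) = 0.17697 m.
|ω_rod| = r ω |cosθ| / √(L² − r² sin²θ) = 0.0557·124·0.49090/0.17697 = 19.154 rad/s.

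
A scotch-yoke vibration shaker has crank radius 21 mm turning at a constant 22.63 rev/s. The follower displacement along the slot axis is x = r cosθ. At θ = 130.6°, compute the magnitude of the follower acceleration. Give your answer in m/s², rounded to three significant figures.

ω = 142.2 rad/s (from 22.63 rev/s).
x = r cosθ ⇒ ẍ = −rω² cosθ (ω constant).
|a| = rω²|cosθ| = 0.021·(142.2)²·|cos 130.6°| = 276.3 m/s².

276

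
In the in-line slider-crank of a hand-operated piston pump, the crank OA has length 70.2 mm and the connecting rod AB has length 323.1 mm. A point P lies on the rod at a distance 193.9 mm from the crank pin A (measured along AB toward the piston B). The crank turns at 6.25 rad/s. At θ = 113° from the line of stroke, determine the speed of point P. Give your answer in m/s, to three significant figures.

0.389

ω = 6.25 rad/s.  Crank-pin speed |V_A| = rω = 0.43875 m/s, perpendicular to OA.
Rod angle: sinφ = −(r/L) sinθ ⇒ φ = -11.537°; ω_rod = −rω cosθ/√(L²−r²sin²θ) = +0.54153 rad/s.
V_P = V_A + ω_rod × AP, with AP = 0.1939 m along the rod.
Components: V_Px = −rω sinθ − a·ω_rod·sinφ = -0.38287 m/s;  V_Py = rω cosθ + a·ω_rod·cosφ = -0.068552 m/s.
|V_P| = √(V_Px² + V_Py²) = 0.38896 m/s.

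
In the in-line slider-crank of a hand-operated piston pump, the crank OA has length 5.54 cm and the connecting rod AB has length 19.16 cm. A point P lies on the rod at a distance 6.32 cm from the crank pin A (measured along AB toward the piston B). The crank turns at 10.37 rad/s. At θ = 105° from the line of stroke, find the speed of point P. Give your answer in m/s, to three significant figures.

ω = 10.37 rad/s.  Crank-pin speed |V_A| = rω = 0.5745 m/s, perpendicular to OA.
Rod angle: sinφ = −(r/L) sinθ ⇒ φ = -16.218°; ω_rod = −rω cosθ/√(L²−r²sin²θ) = +0.80821 rad/s.
V_P = V_A + ω_rod × AP, with AP = 0.0632 m along the rod.
Components: V_Px = −rω sinθ − a·ω_rod·sinφ = -0.54066 m/s;  V_Py = rω cosθ + a·ω_rod·cosφ = -0.099645 m/s.
|V_P| = √(V_Px² + V_Py²) = 0.54976 m/s.

0.550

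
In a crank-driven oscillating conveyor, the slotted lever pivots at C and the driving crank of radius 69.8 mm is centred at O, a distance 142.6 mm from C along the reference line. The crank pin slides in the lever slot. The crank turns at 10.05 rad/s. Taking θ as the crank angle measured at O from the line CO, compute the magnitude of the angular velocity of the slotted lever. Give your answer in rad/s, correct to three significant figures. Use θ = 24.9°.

ω = 10.05 rad/s
Crank pin A relative to C: A = (d + r cosθ, r sinθ); lever angle φ = atan2(r sinθ, d + r cosθ).
Differentiating tanφ: φ̇ = rω(d cosθ + r)/(d² + r² + 2dr cosθ).
d² + r² + 2dr cosθ = |CA|² = 0.0432633 m²;  d cosθ + r = +0.19914 m.
|ω_lever| = |0.0698·10.05·+0.19914| / 0.0432633 = 3.229 rad/s.

3.23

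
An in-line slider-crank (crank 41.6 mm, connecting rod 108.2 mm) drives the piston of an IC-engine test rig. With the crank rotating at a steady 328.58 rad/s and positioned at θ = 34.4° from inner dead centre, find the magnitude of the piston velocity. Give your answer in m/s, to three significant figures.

ω = 328.6 rad/s
For an in-line slider-crank, x = r cosθ + √(L² − r² sin²θ), so v = −rω sinθ·[1 + r cosθ/√(L² − r² sin²θ)].
With r = 0.0416 m, L = 0.1082 m, θ = 34.4°: √(L² − r² sin²θ) = 0.10562 m.
v = −0.0416·328.6·0.56497·[1 + 0.0416·0.82511/0.10562] = -10.232 m/s.
|v| = 10.232 m/s.

10.2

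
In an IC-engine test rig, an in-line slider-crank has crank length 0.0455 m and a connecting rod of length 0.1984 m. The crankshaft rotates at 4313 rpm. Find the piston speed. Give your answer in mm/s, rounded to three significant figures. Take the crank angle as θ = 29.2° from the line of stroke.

ω = 2π·4313/60 = 451.7 rad/s
For an in-line slider-crank, x = r cosθ + √(L² − r² sin²θ), so v = −rω sinθ·[1 + r cosθ/√(L² − r² sin²θ)].
With r = 0.0455 m, L = 0.1984 m, θ = 29.2°: √(L² − r² sin²θ) = 0.19715 m.
v = −0.0455·451.7·0.48786·[1 + 0.0455·0.87292/0.19715] = -12.045 m/s.
|v| = 12.045 m/s = 12045 mm/s.

12000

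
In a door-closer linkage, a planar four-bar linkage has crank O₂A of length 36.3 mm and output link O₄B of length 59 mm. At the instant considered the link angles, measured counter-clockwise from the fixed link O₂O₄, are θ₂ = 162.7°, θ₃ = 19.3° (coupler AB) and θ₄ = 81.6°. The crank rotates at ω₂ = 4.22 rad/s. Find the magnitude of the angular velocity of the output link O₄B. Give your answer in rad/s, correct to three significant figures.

1.75

ω₂ = 4.22 rad/s
Differentiating the loop-closure r₂e^{iθ₂}+r₃e^{iθ₃}=r₁+r₄e^{iθ₄} gives r₂ω₂e^{iθ₂}+r₃ω₃e^{iθ₃}=r₄ω₄e^{iθ₄}.
Eliminating the other unknown: ω₄ = r₂ω₂ sin(θ₂−θ₃) / [r₄ sin(θ₄−θ₃)].
Numerator sine = +0.59622; denominator sine = +0.88539.
Result = 0.0363·4.22·(+0.59622) / (0.059·(+0.88539)) = +1.7484 rad/s; magnitude 1.7484 rad/s.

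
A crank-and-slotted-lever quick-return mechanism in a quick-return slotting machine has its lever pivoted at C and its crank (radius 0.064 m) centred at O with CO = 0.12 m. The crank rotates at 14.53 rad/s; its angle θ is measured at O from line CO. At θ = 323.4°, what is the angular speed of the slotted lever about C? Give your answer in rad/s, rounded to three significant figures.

ω = 14.53 rad/s
Crank pin A relative to C: A = (d + r cosθ, r sinθ); lever angle φ = atan2(r sinθ, d + r cosθ).
Differentiating tanφ: φ̇ = rω(d cosθ + r)/(d² + r² + 2dr cosθ).
d² + r² + 2dr cosθ = |CA|² = 0.0308273 m²;  d cosθ + r = +0.16034 m.
|ω_lever| = |0.064·14.53·+0.16034| / 0.0308273 = 4.8367 rad/s.

4.84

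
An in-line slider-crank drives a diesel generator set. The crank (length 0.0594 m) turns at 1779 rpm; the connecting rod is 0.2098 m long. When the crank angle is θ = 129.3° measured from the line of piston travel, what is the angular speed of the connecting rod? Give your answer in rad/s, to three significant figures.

34.2

ω = 186.3 rad/s (converted from 1779 rpm).
The rod makes angle φ with the slider axis where L sinφ = r sinθ; differentiating, L cosφ·φ̇ = r ω cosθ.
L cosφ = √(L² − r² sin²θ) = 0.2047 m.
|ω_rod| = r ω |cosθ| / √(L² − r² sin²θ) = 0.0594·186.3·0.63338/0.2047 = 34.24 rad/s.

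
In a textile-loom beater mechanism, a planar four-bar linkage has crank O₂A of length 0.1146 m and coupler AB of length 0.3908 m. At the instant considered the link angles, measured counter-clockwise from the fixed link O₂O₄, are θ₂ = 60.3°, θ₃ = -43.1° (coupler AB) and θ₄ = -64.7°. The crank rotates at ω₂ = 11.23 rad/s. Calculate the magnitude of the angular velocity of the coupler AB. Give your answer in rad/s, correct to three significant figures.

7.33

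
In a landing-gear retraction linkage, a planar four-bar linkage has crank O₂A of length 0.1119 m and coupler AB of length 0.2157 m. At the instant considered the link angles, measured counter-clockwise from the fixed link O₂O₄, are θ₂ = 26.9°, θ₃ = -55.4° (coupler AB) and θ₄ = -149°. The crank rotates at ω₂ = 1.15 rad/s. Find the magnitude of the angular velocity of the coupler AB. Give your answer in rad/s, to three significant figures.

ω₂ = 1.15 rad/s
Differentiating the loop-closure r₂e^{iθ₂}+r₃e^{iθ₃}=r₁+r₄e^{iθ₄} gives r₂ω₂e^{iθ₂}+r₃ω₃e^{iθ₃}=r₄ω₄e^{iθ₄}.
Eliminating the other unknown: ω₃ = r₂ω₂ sin(θ₄−θ₂) / [r₃ sin(θ₃−θ₄)].
Numerator sine = -0.07150; denominator sine = +0.99803.
Result = 0.1119·1.15·(-0.07150) / (0.2157·(+0.99803)) = -0.042739 rad/s; magnitude 0.042739 rad/s.

0.0427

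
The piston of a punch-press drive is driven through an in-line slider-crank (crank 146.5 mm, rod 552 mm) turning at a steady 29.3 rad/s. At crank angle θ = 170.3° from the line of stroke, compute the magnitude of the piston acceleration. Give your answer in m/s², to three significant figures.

ω = 29.3 rad/s
x(θ) = r cosθ + √(L² − r² sin²θ); with ω constant, a = ω²·d²x/dθ².
d²x/dθ² = −r cosθ − r²(cos2θ)/√u − r⁴ sin²2θ/(4u^{3/2}),  u = L² − r² sin²θ = 0.304095 m².
Substituting r = 0.1465 m, L = 0.552 m, θ = 170.3°: d²x/dθ² = +0.10762 m.
a = ω²·d²x/dθ² = (29.3)²·(+0.10762) = +92.39 m/s²;  |a| = 92.39 m/s².

92.4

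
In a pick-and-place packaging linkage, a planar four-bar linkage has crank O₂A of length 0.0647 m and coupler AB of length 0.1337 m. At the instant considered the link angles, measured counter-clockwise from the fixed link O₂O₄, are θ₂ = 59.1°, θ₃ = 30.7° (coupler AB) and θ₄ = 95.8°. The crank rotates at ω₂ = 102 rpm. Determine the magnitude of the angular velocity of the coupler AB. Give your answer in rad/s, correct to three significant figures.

ω₂ = 10.68 rad/s (from 102 rpm).
Differentiating the loop-closure r₂e^{iθ₂}+r₃e^{iθ₃}=r₁+r₄e^{iθ₄} gives r₂ω₂e^{iθ₂}+r₃ω₃e^{iθ₃}=r₄ω₄e^{iθ₄}.
Eliminating the other unknown: ω₃ = r₂ω₂ sin(θ₄−θ₂) / [r₃ sin(θ₃−θ₄)].
Numerator sine = +0.59763; denominator sine = -0.90704.
Result = 0.0647·10.68·(+0.59763) / (0.1337·(-0.90704)) = -3.4057 rad/s; magnitude 3.4057 rad/s.

3.41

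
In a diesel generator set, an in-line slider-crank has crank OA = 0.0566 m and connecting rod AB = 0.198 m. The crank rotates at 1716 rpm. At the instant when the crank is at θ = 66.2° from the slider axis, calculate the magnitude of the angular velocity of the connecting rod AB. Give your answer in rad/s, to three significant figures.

ω = 179.7 rad/s (converted from 1716 rpm).
The rod makes angle φ with the slider axis where L sinφ = r sinθ; differentiating, L cosφ·φ̇ = r ω cosθ.
L cosφ = √(L² − r² sin²θ) = 0.19111 m.
|ω_rod| = r ω |cosθ| / √(L² − r² sin²θ) = 0.0566·179.7·0.40355/0.19111 = 21.477 rad/s.

21.5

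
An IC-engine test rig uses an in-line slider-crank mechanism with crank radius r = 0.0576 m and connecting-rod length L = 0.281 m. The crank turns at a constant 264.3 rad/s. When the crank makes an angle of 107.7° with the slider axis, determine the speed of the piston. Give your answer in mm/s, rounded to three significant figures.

ω = 264.3 rad/s
For an in-line slider-crank, x = r cosθ + √(L² − r² sin²θ), so v = −rω sinθ·[1 + r cosθ/√(L² − r² sin²θ)].
With r = 0.0576 m, L = 0.281 m, θ = 107.7°: √(L² − r² sin²θ) = 0.27559 m.
v = −0.0576·264.3·0.95266·[1 + 0.0576·-0.30403/0.27559] = -13.581 m/s.
|v| = 13.581 m/s = 13581 mm/s.

13600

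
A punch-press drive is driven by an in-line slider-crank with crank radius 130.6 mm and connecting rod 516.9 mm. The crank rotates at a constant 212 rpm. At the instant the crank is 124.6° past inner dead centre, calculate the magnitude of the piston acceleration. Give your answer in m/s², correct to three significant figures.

42.2

ω = 2π·212/60 = 22.2 rad/s
x(θ) = r cosθ + √(L² − r² sin²θ); with ω constant, a = ω²·d²x/dθ².
d²x/dθ² = −r cosθ − r²(cos2θ)/√u − r⁴ sin²2θ/(4u^{3/2}),  u = L² − r² sin²θ = 0.255629 m².
Substituting r = 0.1306 m, L = 0.5169 m, θ = 124.6°: d²x/dθ² = +0.085648 m.
a = ω²·d²x/dθ² = (22.2)²·(+0.085648) = +42.213 m/s²;  |a| = 42.213 m/s².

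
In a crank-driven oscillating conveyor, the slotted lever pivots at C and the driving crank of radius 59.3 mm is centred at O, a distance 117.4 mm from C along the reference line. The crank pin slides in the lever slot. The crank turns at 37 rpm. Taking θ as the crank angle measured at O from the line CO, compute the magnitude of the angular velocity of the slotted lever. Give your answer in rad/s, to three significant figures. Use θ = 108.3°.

0.399

ω = 3.875 rad/s (from 37 rpm).
Crank pin A relative to C: A = (d + r cosθ, r sinθ); lever angle φ = atan2(r sinθ, d + r cosθ).
Differentiating tanφ: φ̇ = rω(d cosθ + r)/(d² + r² + 2dr cosθ).
d² + r² + 2dr cosθ = |CA|² = 0.0129273 m²;  d cosθ + r = +0.022437 m.
|ω_lever| = |0.0593·3.875·+0.022437| / 0.0129273 = 0.39879 rad/s.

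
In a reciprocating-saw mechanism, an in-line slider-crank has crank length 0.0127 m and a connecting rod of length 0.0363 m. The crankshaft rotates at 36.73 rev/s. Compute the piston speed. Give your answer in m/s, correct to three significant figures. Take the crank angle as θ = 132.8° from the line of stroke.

ω = 2π·36.7 = 230.8 rad/s
For an in-line slider-crank, x = r cosθ + √(L² − r² sin²θ), so v = −rω sinθ·[1 + r cosθ/√(L² − r² sin²θ)].
With r = 0.0127 m, L = 0.0363 m, θ = 132.8°: √(L² − r² sin²θ) = 0.035084 m.
v = −0.0127·230.8·0.73373·[1 + 0.0127·-0.67944/0.035084] = -1.6216 m/s.
|v| = 1.6216 m/s.

1.62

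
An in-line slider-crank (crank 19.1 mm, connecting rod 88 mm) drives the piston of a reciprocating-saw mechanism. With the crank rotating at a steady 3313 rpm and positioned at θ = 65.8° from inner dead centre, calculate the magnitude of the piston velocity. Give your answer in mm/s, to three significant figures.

6590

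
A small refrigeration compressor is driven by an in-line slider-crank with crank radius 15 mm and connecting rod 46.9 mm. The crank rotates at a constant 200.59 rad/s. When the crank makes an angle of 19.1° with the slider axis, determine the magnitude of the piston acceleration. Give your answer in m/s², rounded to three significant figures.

725

ω = 200.6 rad/s
x(θ) = r cosθ + √(L² − r² sin²θ); with ω constant, a = ω²·d²x/dθ².
d²x/dθ² = −r cosθ − r²(cos2θ)/√u − r⁴ sin²2θ/(4u^{3/2}),  u = L² − r² sin²θ = 0.00217552 m².
Substituting r = 0.015 m, L = 0.0469 m, θ = 19.1°: d²x/dθ² = -0.018013 m.
a = ω²·d²x/dθ² = (200.6)²·(-0.018013) = -724.77 m/s²;  |a| = 724.77 m/s².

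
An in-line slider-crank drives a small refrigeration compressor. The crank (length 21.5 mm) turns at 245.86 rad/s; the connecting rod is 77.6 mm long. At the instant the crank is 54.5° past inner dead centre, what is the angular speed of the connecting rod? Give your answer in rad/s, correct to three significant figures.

40.6

ω = 245.9 rad/s
The rod makes angle φ with the slider axis where L sinφ = r sinθ; differentiating, L cosφ·φ̇ = r ω cosθ.
L cosφ = √(L² − r² sin²θ) = 0.0756 m.
|ω_rod| = r ω |cosθ| / √(L² − r² sin²θ) = 0.0215·245.9·0.58070/0.0756 = 40.603 rad/s.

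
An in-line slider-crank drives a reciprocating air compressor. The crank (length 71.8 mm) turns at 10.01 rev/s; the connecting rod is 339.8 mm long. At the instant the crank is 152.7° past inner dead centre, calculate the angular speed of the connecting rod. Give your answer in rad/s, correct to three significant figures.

11.9

ω = 62.89 rad/s (converted from 10.01 rev/s).
The rod makes angle φ with the slider axis where L sinφ = r sinθ; differentiating, L cosφ·φ̇ = r ω cosθ.
L cosφ = √(L² − r² sin²θ) = 0.3382 m.
|ω_rod| = r ω |cosθ| / √(L² − r² sin²θ) = 0.0718·62.89·0.88862/0.3382 = 11.865 rad/s.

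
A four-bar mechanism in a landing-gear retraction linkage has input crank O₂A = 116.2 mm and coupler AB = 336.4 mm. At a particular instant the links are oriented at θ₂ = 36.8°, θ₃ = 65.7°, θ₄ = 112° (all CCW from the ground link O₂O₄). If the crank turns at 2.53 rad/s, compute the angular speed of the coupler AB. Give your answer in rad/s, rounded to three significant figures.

1.17

ω₂ = 2.53 rad/s
Differentiating the loop-closure r₂e^{iθ₂}+r₃e^{iθ₃}=r₁+r₄e^{iθ₄} gives r₂ω₂e^{iθ₂}+r₃ω₃e^{iθ₃}=r₄ω₄e^{iθ₄}.
Eliminating the other unknown: ω₃ = r₂ω₂ sin(θ₄−θ₂) / [r₃ sin(θ₃−θ₄)].
Numerator sine = +0.96682; denominator sine = -0.72297.
Result = 0.1162·2.53·(+0.96682) / (0.3364·(-0.72297)) = -1.1687 rad/s; magnitude 1.1687 rad/s.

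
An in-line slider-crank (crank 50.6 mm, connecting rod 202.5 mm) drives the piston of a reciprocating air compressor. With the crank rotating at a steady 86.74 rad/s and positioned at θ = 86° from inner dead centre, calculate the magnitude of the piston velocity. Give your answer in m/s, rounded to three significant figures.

4.46

ω = 86.74 rad/s
For an in-line slider-crank, x = r cosθ + √(L² − r² sin²θ), so v = −rω sinθ·[1 + r cosθ/√(L² − r² sin²θ)].
With r = 0.0506 m, L = 0.2025 m, θ = 86°: √(L² − r² sin²θ) = 0.19611 m.
v = −0.0506·86.74·0.99756·[1 + 0.0506·0.06976/0.19611] = -4.4572 m/s.
|v| = 4.4572 m/s.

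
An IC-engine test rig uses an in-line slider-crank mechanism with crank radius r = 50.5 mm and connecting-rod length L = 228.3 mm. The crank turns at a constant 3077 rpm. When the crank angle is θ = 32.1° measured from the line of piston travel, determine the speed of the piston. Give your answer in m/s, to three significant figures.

10.3

ω = 2π·3077/60 = 322.2 rad/s
For an in-line slider-crank, x = r cosθ + √(L² − r² sin²θ), so v = −rω sinθ·[1 + r cosθ/√(L² − r² sin²θ)].
With r = 0.0505 m, L = 0.2283 m, θ = 32.1°: √(L² − r² sin²θ) = 0.22672 m.
v = −0.0505·322.2·0.53140·[1 + 0.0505·0.84712/0.22672] = -10.279 m/s.
|v| = 10.279 m/s.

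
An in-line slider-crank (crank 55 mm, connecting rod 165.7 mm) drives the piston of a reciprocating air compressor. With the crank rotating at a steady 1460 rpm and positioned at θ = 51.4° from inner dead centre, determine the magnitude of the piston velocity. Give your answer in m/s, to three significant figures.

7.98

ω = 2π·1460/60 = 152.9 rad/s
For an in-line slider-crank, x = r cosθ + √(L² − r² sin²θ), so v = −rω sinθ·[1 + r cosθ/√(L² − r² sin²θ)].
With r = 0.055 m, L = 0.1657 m, θ = 51.4°: √(L² − r² sin²θ) = 0.16003 m.
v = −0.055·152.9·0.78152·[1 + 0.055·0.62388/0.16003] = -7.9809 m/s.
|v| = 7.9809 m/s.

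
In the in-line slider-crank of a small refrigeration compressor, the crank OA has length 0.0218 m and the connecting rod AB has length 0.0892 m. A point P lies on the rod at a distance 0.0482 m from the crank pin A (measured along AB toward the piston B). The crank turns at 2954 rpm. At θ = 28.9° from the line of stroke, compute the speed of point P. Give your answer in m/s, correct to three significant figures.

4.54

ω = 309.3 rad/s.  Crank-pin speed |V_A| = rω = 6.7437 m/s, perpendicular to OA.
Rod angle: sinφ = −(r/L) sinθ ⇒ φ = -6.783°; ω_rod = −rω cosθ/√(L²−r²sin²θ) = -66.653 rad/s.
V_P = V_A + ω_rod × AP, with AP = 0.0482 m along the rod.
Components: V_Px = −rω sinθ − a·ω_rod·sinφ = -3.6385 m/s;  V_Py = rω cosθ + a·ω_rod·cosφ = +2.7136 m/s.
|V_P| = √(V_Px² + V_Py²) = 4.539 m/s.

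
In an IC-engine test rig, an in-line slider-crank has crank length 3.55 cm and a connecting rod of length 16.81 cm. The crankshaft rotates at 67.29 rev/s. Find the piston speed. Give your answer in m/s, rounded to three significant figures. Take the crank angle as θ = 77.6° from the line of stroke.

15.3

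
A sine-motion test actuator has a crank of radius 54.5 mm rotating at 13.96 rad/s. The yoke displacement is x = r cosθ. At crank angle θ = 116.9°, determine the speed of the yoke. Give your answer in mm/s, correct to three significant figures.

678

ω = 13.96 rad/s
x = r cosθ ⇒ ẋ = −rω sinθ.
|v| = rω|sinθ| = 0.0545·13.96·|sin 116.9°| = 0.6785 m/s = 678.5 mm/s.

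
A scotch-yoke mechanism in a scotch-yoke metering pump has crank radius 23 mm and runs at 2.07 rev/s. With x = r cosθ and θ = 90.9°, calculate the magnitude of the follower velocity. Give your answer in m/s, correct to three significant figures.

0.299

ω = 13.01 rad/s (from 2.07 rev/s).
x = r cosθ ⇒ ẋ = −rω sinθ.
|v| = rω|sinθ| = 0.023·13.01·|sin 90.9°| = 0.29911 m/s.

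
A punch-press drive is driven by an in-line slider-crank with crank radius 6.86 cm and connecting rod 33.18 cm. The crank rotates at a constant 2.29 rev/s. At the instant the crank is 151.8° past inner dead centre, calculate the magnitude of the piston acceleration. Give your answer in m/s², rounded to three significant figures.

10.9

ω = 2π·2.29 = 14.39 rad/s
x(θ) = r cosθ + √(L² − r² sin²θ); with ω constant, a = ω²·d²x/dθ².
d²x/dθ² = −r cosθ − r²(cos2θ)/√u − r⁴ sin²2θ/(4u^{3/2}),  u = L² − r² sin²θ = 0.10904 m².
Substituting r = 0.0686 m, L = 0.3318 m, θ = 151.8°: d²x/dθ² = +0.052464 m.
a = ω²·d²x/dθ² = (14.39)²·(+0.052464) = +10.862 m/s²;  |a| = 10.862 m/s².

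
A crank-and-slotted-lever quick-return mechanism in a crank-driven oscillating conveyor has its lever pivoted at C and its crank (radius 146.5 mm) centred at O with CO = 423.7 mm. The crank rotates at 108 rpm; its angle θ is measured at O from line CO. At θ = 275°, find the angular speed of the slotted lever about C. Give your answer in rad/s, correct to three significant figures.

1.43

ω = 11.31 rad/s (from 108 rpm).
Crank pin A relative to C: A = (d + r cosθ, r sinθ); lever angle φ = atan2(r sinθ, d + r cosθ).
Differentiating tanφ: φ̇ = rω(d cosθ + r)/(d² + r² + 2dr cosθ).
d² + r² + 2dr cosθ = |CA|² = 0.211804 m²;  d cosθ + r = +0.18343 m.
|ω_lever| = |0.1465·11.31·+0.18343| / 0.211804 = 1.4349 rad/s.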